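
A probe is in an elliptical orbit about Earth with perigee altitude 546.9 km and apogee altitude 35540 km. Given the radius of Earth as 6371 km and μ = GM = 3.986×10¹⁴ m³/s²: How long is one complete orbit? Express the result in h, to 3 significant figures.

T ≈ 10.5 h

r_p = 6371 + 546.9 = 6917.9 km = 6.9179×10⁶ m.
r_a = 6371 + 35540 = 41911 km = 4.1911×10⁷ m.
Semi-major axis a = (r_p + r_a)/2 = (6917.9 + 41911)/2 = 24414 km = 2.441×10⁷ m.
By Kepler's third law T = 2π√(a³/μ) = 2π × 6.042×10³ = 3.796×10⁴ s.
= 10.55 h.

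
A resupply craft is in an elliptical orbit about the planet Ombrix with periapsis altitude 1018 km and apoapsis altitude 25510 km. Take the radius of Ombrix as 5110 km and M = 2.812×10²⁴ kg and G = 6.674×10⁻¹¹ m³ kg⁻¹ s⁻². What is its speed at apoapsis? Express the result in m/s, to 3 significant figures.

v ≈ 1430 m/s

μ = GM = 6.674×10⁻¹¹ × 2.812×10²⁴ = 1.877×10¹⁴ m³/s².
r_p = 5110 + 1018 = 6128.0 km = 6.1280×10⁶ m.
r_a = 5110 + 25510 = 30620 km = 3.0620×10⁷ m.
Semi-major axis a = (r_p + r_a)/2 = 18374 km = 1.837×10⁷ m.
Vis-viva: v² = μ(2/r − 1/a) = 1.877×10¹⁴ × (6.532×10⁻⁸ − 5.442×10⁻⁸) = 2.044×10⁶ m²/s².
v = 1430 m/s.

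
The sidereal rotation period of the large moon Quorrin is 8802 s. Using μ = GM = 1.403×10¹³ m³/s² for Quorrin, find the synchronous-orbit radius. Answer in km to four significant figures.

r_sync ≈ 3020 km

A synchronous orbit has period T, so by Kepler's third law a = (μT²/4π²)^(1/3).
μT²/4π² = 1.403×10¹³ × (8.802×10³)² / 39.48 = 2.753×10¹⁹ m³.
a = 3.020×10⁶ m = 3019.6 km.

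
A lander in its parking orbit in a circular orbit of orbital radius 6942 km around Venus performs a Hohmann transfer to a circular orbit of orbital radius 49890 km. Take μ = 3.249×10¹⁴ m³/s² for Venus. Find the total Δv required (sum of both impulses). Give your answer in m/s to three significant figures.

Δv_total ≈ 3510 m/s

r₁ = 6942 km = 6.942×10⁶ m.
r₂ = 49890 km = 4.989×10⁷ m.
Transfer ellipse a_t = (r₁ + r₂)/2 = 2.842×10⁷ m.
At r₁: circular v_c1 = √(μ/r₁) = 6841 m/s; transfer-periapsis v_p = √[μ(2/r₁ − 1/a_t)] = 9065 m/s.
Δv₁ = v_p − v_c1 = 2224 m/s.
At r₂: circular v_c2 = √(μ/r₂) = 2552 m/s; transfer-apoapsis v_a = √[μ(2/r₂ − 1/a_t)] = 1261 m/s.
Δv₂ = v_c2 − v_a = 1291 m/s.
Total Δv = Δv₁ + Δv₂ = 3514 m/s.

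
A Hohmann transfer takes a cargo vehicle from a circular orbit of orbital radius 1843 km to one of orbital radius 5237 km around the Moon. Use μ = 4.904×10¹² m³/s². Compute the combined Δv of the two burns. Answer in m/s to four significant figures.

Δv_total ≈ 622.3 m/s

r₁ = 1843 km = 1.843×10⁶ m.
r₂ = 5237 km = 5.237×10⁶ m.
Transfer ellipse a_t = (r₁ + r₂)/2 = 3.540×10⁶ m.
At r₁: circular v_c1 = √(μ/r₁) = 1631 m/s; transfer-perilune v_p = √[μ(2/r₁ − 1/a_t)] = 1984 m/s.
Δv₁ = v_p − v_c1 = 352.8 m/s.
At r₂: circular v_c2 = √(μ/r₂) = 967.7 m/s; transfer-apolune v_a = √[μ(2/r₂ − 1/a_t)] = 698.2 m/s.
Δv₂ = v_c2 − v_a = 269.5 m/s.
Total Δv = Δv₁ + Δv₂ = 622.3 m/s.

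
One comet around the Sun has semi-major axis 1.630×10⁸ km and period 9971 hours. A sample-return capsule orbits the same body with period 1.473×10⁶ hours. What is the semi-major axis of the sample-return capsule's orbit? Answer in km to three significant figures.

Kepler's third law: a³ ∝ T², so a₂ = a₁ (T₂/T₁)^(2/3).
T₂/T₁ = 147.7, (T₂/T₁)^(2/3) = 27.95.
a₂ = 1.630×10⁸ × 27.95 = 4.555×10⁹ km.

a₂ ≈ 4.56×10⁹ km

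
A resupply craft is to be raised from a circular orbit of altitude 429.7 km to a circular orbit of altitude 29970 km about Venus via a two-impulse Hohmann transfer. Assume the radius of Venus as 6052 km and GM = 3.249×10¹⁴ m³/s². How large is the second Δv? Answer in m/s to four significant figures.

r₁ = 6052 + 429.7 = 6481.7 km = 6.4817×10⁶ m.
r₂ = 6052 + 29970 = 36022 km = 3.6022×10⁷ m.
Transfer ellipse a_t = (r₁ + r₂)/2 = 2.125×10⁷ m.
At r₁: circular v_c1 = √(μ/r₁) = 7080 m/s; transfer-periapsis v_p = √[μ(2/r₁ − 1/a_t)] = 9218 m/s.
At r₂: circular v_c2 = √(μ/r₂) = 3003 m/s; transfer-apoapsis v_a = √[μ(2/r₂ − 1/a_t)] = 1659 m/s.
Δv₂ = v_c2 − v_a = 1345 m/s.

Δv ≈ 1345 m/s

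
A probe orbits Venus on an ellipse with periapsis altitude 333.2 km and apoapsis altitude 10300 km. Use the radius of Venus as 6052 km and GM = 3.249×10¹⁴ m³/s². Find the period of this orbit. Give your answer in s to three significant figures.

T ≈ 13400 s

r_p = 6052 + 333.2 = 6385.2 km = 6.3852×10⁶ m.
r_a = 6052 + 10300 = 16352 km = 1.6352×10⁷ m.
Semi-major axis a = (r_p + r_a)/2 = (6385.2 + 16352)/2 = 11369 km = 1.137×10⁷ m.
By Kepler's third law T = 2π√(a³/μ) = 2π × 2.127×10³ = 1.336×10⁴ s.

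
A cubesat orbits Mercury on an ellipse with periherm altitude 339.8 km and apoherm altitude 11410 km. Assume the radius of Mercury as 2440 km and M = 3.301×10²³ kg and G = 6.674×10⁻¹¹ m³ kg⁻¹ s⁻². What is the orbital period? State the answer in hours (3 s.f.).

T ≈ 8.92 hours

μ = GM = 6.674×10⁻¹¹ × 3.301×10²³ = 2.203×10¹³ m³/s².
r_p = 2440 + 339.8 = 2779.8 km = 2.7798×10⁶ m.
r_a = 2440 + 11410 = 13850 km = 1.3850×10⁷ m.
Semi-major axis a = (r_p + r_a)/2 = (2779.8 + 13850)/2 = 8314.9 km = 8.315×10⁶ m.
By Kepler's third law T = 2π√(a³/μ) = 2π × 5.108×10³ = 3.210×10⁴ s.
= 8.916 hours.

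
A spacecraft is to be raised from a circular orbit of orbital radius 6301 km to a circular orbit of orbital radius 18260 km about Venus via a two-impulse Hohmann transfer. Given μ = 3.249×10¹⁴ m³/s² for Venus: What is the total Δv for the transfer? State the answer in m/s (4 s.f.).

r₁ = 6301 km = 6.301×10⁶ m.
r₂ = 18260 km = 1.826×10⁷ m.
Transfer ellipse a_t = (r₁ + r₂)/2 = 1.228×10⁷ m.
At r₁: circular v_c1 = √(μ/r₁) = 7181 m/s; transfer-periapsis v_p = √[μ(2/r₁ − 1/a_t)] = 8756 m/s.
Δv₁ = v_p − v_c1 = 1575 m/s.
At r₂: circular v_c2 = √(μ/r₂) = 4218 m/s; transfer-apoapsis v_a = √[μ(2/r₂ − 1/a_t)] = 3021 m/s.
Δv₂ = v_c2 − v_a = 1197 m/s.
Total Δv = Δv₁ + Δv₂ = 2772 m/s.

Δv_total ≈ 2772 m/s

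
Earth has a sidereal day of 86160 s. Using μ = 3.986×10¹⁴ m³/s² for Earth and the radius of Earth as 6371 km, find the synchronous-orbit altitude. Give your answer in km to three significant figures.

h_sync ≈ 35800 km

A synchronous orbit has period T, so by Kepler's third law a = (μT²/4π²)^(1/3).
μT²/4π² = 3.986×10¹⁴ × (8.616×10⁴)² / 39.48 = 7.495×10²² m³.
a = 4.216×10⁷ m = 42163 km.
Altitude h = a − R = 42163 − 6371 = 35792 km.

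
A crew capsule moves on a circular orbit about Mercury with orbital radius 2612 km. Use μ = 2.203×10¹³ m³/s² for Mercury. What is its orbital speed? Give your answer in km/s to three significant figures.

v ≈ 2.90 km/s

r = 2612 km = 2.612×10⁶ m.
For a circular orbit v = √(μ/r) = √(2.203×10¹³ / 2.612×10⁶) = √(8.434×10⁶) = 2904 m/s.
That is 2.904 km/s.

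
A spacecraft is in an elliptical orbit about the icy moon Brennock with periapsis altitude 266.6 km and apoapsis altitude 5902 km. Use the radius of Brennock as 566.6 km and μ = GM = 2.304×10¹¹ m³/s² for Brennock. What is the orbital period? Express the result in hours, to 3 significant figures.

T ≈ 25.4 hours

r_p = 566.6 + 266.6 = 833.20 km = 8.3320×10⁵ m.
r_a = 566.6 + 5902 = 6468.6 km = 6.4686×10⁶ m.
Semi-major axis a = (r_p + r_a)/2 = (833.20 + 6468.6)/2 = 3650.9 km = 3.651×10⁶ m.
By Kepler's third law T = 2π√(a³/μ) = 2π × 1.453×10⁴ = 9.131×10⁴ s.
= 25.37 hours.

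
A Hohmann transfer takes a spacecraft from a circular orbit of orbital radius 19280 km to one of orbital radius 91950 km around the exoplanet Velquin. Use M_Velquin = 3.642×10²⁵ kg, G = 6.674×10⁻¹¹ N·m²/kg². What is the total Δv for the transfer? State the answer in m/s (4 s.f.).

Δv_total ≈ 5323 m/s

μ = GM = 6.674×10⁻¹¹ × 3.642×10²⁵ = 2.431×10¹⁵ m³/s².
r₁ = 19280 km = 1.928×10⁷ m.
r₂ = 91950 km = 9.195×10⁷ m.
Transfer ellipse a_t = (r₁ + r₂)/2 = 5.562×10⁷ m.
At r₁: circular v_c1 = √(μ/r₁) = 11230 m/s; transfer-periapsis v_p = √[μ(2/r₁ − 1/a_t)] = 14440 m/s.
Δv₁ = v_p − v_c1 = 3209 m/s.
At r₂: circular v_c2 = √(μ/r₂) = 5141 m/s; transfer-apoapsis v_a = √[μ(2/r₂ − 1/a_t)] = 3027 m/s.
Δv₂ = v_c2 − v_a = 2114 m/s.
Total Δv = Δv₁ + Δv₂ = 5323 m/s.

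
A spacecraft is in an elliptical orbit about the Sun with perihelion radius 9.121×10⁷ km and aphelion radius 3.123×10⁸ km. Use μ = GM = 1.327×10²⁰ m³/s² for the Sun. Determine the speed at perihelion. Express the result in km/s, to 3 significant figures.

Semi-major axis a = (r_p + r_a)/2 = 2.0176×10⁸ km = 2.018×10¹¹ m.
Vis-viva: v² = μ(2/r − 1/a) = 1.327×10²⁰ × (2.193×10⁻¹¹ − 4.957×10⁻¹²) = 2.252×10⁹ m²/s².
v = 47460 m/s = 47.46 km/s.

v ≈ 47.5 km/s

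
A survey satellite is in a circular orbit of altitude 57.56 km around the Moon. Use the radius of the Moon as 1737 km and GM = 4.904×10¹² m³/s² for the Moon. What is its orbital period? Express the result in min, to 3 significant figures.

r = 1737 + 57.56 = 1794.6 km = 1.7946×10⁶ m.
Kepler's third law: T = 2π√(r³/μ) = 2π√((1.795×10⁶)³ / 4.904×10¹²).
r³/μ = 1.178×10⁶ s², so T = 2π × 1.086×10³ = 6.821×10³ s.
Converting: 6.821×10³ s ÷ 60.00 = 113.7 min.

T ≈ 114 min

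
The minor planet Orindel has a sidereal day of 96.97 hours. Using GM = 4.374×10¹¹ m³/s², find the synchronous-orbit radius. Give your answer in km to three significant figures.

r_sync ≈ 11100 km

T = 96.97 hours = 3.491×10⁵ s.
A synchronous orbit has period T, so by Kepler's third law a = (μT²/4π²)^(1/3).
μT²/4π² = 4.374×10¹¹ × (3.491×10⁵)² / 39.48 = 1.350×10²¹ m³.
a = 1.105×10⁷ m = 11053 km.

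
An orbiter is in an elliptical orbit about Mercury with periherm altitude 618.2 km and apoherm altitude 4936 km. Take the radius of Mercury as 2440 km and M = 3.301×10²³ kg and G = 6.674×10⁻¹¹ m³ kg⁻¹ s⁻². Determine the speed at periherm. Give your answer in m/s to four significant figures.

v ≈ 3191 m/s

μ = GM = 6.674×10⁻¹¹ × 3.301×10²³ = 2.203×10¹³ m³/s².
r_p = 2440 + 618.2 = 3058.2 km = 3.0582×10⁶ m.
r_a = 2440 + 4936 = 7376.0 km = 7.3760×10⁶ m.
Semi-major axis a = (r_p + r_a)/2 = 5217.1 km = 5.217×10⁶ m.
Vis-viva: v² = μ(2/r − 1/a) = 2.203×10¹³ × (6.540×10⁻⁷ − 1.917×10⁻⁷) = 1.018×10⁷ m²/s².
v = 3191 m/s.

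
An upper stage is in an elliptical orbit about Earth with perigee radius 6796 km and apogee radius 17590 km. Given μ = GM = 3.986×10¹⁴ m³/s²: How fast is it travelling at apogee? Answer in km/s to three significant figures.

Semi-major axis a = (r_p + r_a)/2 = 12193 km = 1.219×10⁷ m.
Vis-viva: v² = μ(2/r − 1/a) = 3.986×10¹⁴ × (1.137×10⁻⁷ − 8.201×10⁻⁸) = 1.263×10⁷ m²/s².
v = 3554 m/s = 3.554 km/s.

v ≈ 3.55 km/s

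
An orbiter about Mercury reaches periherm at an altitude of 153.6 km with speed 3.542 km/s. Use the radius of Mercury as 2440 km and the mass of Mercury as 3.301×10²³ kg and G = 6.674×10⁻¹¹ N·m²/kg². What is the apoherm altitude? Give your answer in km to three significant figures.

apoherm altitude ≈ 4880 km

μ = GM = 6.674×10⁻¹¹ × 3.301×10²³ = 2.203×10¹³ m³/s².
r_p = 2440 + 153.6 = 2593.6 km = 2.594×10⁶ m.
Specific energy ε = v²/2 − μ/r = -2.221×10⁶ J/kg, so a = −μ/(2ε) = 4.959×10⁶ m.
The apsides satisfy r_p + r_a = 2a, so the apoherm radius is 2a − r_p = 7.324×10⁶ m = 7323.8 km.
Apoherm altitude = 7323.8 − 2440 = 4883.8 km.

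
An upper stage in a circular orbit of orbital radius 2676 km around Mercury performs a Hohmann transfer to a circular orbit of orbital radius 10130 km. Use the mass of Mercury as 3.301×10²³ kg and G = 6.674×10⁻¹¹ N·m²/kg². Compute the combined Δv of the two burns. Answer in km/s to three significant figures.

μ = GM = 6.674×10⁻¹¹ × 3.301×10²³ = 2.203×10¹³ m³/s².
r₁ = 2676 km = 2.676×10⁶ m.
r₂ = 10130 km = 1.013×10⁷ m.
Transfer ellipse a_t = (r₁ + r₂)/2 = 6.403×10⁶ m.
At r₁: circular v_c1 = √(μ/r₁) = 2869 m/s; transfer-periherm v_p = √[μ(2/r₁ − 1/a_t)] = 3609 m/s.
Δv₁ = v_p − v_c1 = 739.7 m/s.
At r₂: circular v_c2 = √(μ/r₂) = 1475 m/s; transfer-apoherm v_a = √[μ(2/r₂ − 1/a_t)] = 953.4 m/s.
Δv₂ = v_c2 − v_a = 521.4 m/s.
Total Δv = Δv₁ + Δv₂ = 1261 m/s = 1.261 km/s.

Δv_total ≈ 1.26 km/s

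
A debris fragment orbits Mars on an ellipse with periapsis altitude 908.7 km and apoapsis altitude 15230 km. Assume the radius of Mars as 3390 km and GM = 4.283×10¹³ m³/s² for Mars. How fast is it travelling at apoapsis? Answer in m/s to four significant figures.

v ≈ 928.9 m/s

r_p = 3390 + 908.7 = 4298.7 km = 4.2987×10⁶ m.
r_a = 3390 + 15230 = 18620 km = 1.8620×10⁷ m.
Semi-major axis a = (r_p + r_a)/2 = 11459 km = 1.146×10⁷ m.
Vis-viva: v² = μ(2/r − 1/a) = 4.283×10¹³ × (1.074×10⁻⁷ − 8.726×10⁻⁸) = 8.629×10⁵ m²/s².
v = 928.9 m/s.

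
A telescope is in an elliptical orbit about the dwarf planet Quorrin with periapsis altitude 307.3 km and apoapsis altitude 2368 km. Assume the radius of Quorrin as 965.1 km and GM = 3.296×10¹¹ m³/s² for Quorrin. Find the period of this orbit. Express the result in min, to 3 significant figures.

r_p = 965.1 + 307.3 = 1272.4 km = 1.2724×10⁶ m.
r_a = 965.1 + 2368 = 3333.1 km = 3.3331×10⁶ m.
Semi-major axis a = (r_p + r_a)/2 = (1272.4 + 3333.1)/2 = 2302.8 km = 2.303×10⁶ m.
By Kepler's third law T = 2π√(a³/μ) = 2π × 6.087×10³ = 3.824×10⁴ s.
= 637.4 min.

T ≈ 637 min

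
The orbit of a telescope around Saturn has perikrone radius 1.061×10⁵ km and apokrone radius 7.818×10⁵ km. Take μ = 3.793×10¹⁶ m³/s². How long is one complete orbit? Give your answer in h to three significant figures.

T ≈ 83.8 h

Semi-major axis a = (r_p + r_a)/2 = (1.0610×10⁵ + 7.8180×10⁵)/2 = 4.4395×10⁵ km = 4.440×10⁸ m.
By Kepler's third law T = 2π√(a³/μ) = 2π × 4.803×10⁴ = 3.018×10⁵ s.
= 83.83 h.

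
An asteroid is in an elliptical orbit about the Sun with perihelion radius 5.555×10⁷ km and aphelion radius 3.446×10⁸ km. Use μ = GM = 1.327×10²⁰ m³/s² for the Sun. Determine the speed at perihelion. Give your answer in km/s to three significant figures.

Semi-major axis a = (r_p + r_a)/2 = 2.0008×10⁸ km = 2.001×10¹¹ m.
Vis-viva: v² = μ(2/r − 1/a) = 1.327×10²⁰ × (3.600×10⁻¹¹ − 4.998×10⁻¹²) = 4.114×10⁹ m²/s².
v = 64140 m/s = 64.14 km/s.

v ≈ 64.1 km/s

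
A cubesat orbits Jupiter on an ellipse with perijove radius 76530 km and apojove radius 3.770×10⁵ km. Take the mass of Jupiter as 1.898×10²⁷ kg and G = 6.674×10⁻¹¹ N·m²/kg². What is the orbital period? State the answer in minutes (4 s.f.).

T ≈ 1005 minutes

μ = GM = 6.674×10⁻¹¹ × 1.898×10²⁷ = 1.267×10¹⁷ m³/s².
Semi-major axis a = (r_p + r_a)/2 = (76530 + 3.7700×10⁵)/2 = 2.2676×10⁵ km = 2.268×10⁸ m.
By Kepler's third law T = 2π√(a³/μ) = 2π × 9.595×10³ = 6.028×10⁴ s.
= 1005 minutes.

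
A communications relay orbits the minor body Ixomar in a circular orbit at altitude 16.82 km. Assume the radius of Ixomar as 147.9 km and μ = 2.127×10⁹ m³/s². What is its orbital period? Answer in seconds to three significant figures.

T ≈ 9110 seconds

r = 147.9 + 16.82 = 164.72 km = 1.6472×10⁵ m.
Kepler's third law: T = 2π√(r³/μ) = 2π√((1.647×10⁵)³ / 2.127×10⁹).
r³/μ = 2.101×10⁶ s², so T = 2π × 1.450×10³ = 9.108×10³ s.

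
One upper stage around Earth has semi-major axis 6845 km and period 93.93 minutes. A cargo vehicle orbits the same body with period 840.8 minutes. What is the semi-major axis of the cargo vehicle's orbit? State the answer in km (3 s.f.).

Kepler's third law: a³ ∝ T², so a₂ = a₁ (T₂/T₁)^(2/3).
T₂/T₁ = 8.951, (T₂/T₁)^(2/3) = 4.311.
a₂ = 6845 × 4.311 = 29510 km.

a₂ ≈ 29500 km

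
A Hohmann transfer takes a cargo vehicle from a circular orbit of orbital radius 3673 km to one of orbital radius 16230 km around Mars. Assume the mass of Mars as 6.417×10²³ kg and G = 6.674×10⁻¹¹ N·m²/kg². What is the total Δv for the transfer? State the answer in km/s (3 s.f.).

Δv_total ≈ 1.58 km/s

μ = GM = 6.674×10⁻¹¹ × 6.417×10²³ = 4.283×10¹³ m³/s².
r₁ = 3673 km = 3.673×10⁶ m.
r₂ = 16230 km = 1.623×10⁷ m.
Transfer ellipse a_t = (r₁ + r₂)/2 = 9.952×10⁶ m.
At r₁: circular v_c1 = √(μ/r₁) = 3415 m/s; transfer-periapsis v_p = √[μ(2/r₁ − 1/a_t)] = 4361 m/s.
Δv₁ = v_p − v_c1 = 946.1 m/s.
At r₂: circular v_c2 = √(μ/r₂) = 1624 m/s; transfer-apoapsis v_a = √[μ(2/r₂ − 1/a_t)] = 986.9 m/s.
Δv₂ = v_c2 − v_a = 637.5 m/s.
Total Δv = Δv₁ + Δv₂ = 1584 m/s = 1.584 km/s.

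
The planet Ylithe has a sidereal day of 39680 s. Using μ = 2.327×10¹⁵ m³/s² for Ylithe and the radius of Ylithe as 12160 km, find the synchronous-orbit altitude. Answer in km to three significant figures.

A synchronous orbit has period T, so by Kepler's third law a = (μT²/4π²)^(1/3).
μT²/4π² = 2.327×10¹⁵ × (3.968×10⁴)² / 39.48 = 9.281×10²² m³.
a = 4.528×10⁷ m = 45275 km.
Altitude h = a − R = 45275 − 12160 = 33115 km.

h_sync ≈ 33100 km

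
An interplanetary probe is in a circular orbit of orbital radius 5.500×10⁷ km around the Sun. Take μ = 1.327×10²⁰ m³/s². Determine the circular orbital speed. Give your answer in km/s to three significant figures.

r = 5.500×10⁷ km = 5.500×10¹⁰ m.
For a circular orbit v = √(μ/r) = √(1.327×10²⁰ / 5.500×10¹⁰) = √(2.413×10⁹) = 49120 m/s.
That is 49.12 km/s.

v ≈ 49.1 km/s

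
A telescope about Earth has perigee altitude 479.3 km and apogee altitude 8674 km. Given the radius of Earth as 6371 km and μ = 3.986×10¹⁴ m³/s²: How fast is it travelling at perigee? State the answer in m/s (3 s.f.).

r_p = 6371 + 479.3 = 6850.3 km = 6.8503×10⁶ m.
r_a = 6371 + 8674 = 15045 km = 1.5045×10⁷ m.
Semi-major axis a = (r_p + r_a)/2 = 10948 km = 1.095×10⁷ m.
Vis-viva: v² = μ(2/r − 1/a) = 3.986×10¹⁴ × (2.920×10⁻⁷ − 9.134×10⁻⁸) = 7.996×10⁷ m²/s².
v = 8942 m/s.

v ≈ 8940 m/s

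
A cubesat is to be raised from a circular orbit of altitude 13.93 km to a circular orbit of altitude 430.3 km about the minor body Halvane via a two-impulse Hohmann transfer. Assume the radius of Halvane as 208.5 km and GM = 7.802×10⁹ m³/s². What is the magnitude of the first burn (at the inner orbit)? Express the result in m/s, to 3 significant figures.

Δv ≈ 40.8 m/s

r₁ = 208.5 + 13.93 = 222.43 km = 2.2243×10⁵ m.
r₂ = 208.5 + 430.3 = 638.80 km = 6.3880×10⁵ m.
Transfer ellipse a_t = (r₁ + r₂)/2 = 4.306×10⁵ m.
At r₁: circular v_c1 = √(μ/r₁) = 187.3 m/s; transfer-periapsis v_p = √[μ(2/r₁ − 1/a_t)] = 228.1 m/s.
Δv₁ = v_p − v_c1 = 40.82 m/s.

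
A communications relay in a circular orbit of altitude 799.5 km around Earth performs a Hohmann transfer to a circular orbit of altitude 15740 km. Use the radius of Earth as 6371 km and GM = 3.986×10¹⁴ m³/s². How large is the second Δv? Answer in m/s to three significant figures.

r₁ = 6371 + 799.5 = 7170.5 km = 7.1705×10⁶ m.
r₂ = 6371 + 15740 = 22111 km = 2.2111×10⁷ m.
Transfer ellipse a_t = (r₁ + r₂)/2 = 1.464×10⁷ m.
At r₁: circular v_c1 = √(μ/r₁) = 7456 m/s; transfer-perigee v_p = √[μ(2/r₁ − 1/a_t)] = 9163 m/s.
At r₂: circular v_c2 = √(μ/r₂) = 4246 m/s; transfer-apogee v_a = √[μ(2/r₂ − 1/a_t)] = 2971 m/s.
Δv₂ = v_c2 − v_a = 1274 m/s.

Δv ≈ 1270 m/s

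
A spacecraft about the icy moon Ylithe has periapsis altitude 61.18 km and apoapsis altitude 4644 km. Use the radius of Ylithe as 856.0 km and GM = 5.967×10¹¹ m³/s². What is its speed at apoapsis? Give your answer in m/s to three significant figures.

r_p = 856.0 + 61.18 = 917.18 km = 9.1718×10⁵ m.
r_a = 856.0 + 4644 = 5500.0 km = 5.5000×10⁶ m.
Semi-major axis a = (r_p + r_a)/2 = 3208.6 km = 3.209×10⁶ m.
Vis-viva: v² = μ(2/r − 1/a) = 5.967×10¹¹ × (3.636×10⁻⁷ − 3.117×10⁻⁷) = 3.101×10⁴ m²/s².
v = 176.1 m/s.

v ≈ 176 m/s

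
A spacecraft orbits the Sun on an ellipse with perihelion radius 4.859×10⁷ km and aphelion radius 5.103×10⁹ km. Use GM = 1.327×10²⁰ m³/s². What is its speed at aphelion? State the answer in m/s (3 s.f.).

Semi-major axis a = (r_p + r_a)/2 = 2.5758×10⁹ km = 2.576×10¹² m.
Vis-viva: v² = μ(2/r − 1/a) = 1.327×10²⁰ × (3.919×10⁻¹³ − 3.882×10⁻¹³) = 4.905×10⁵ m²/s².
v = 700.4 m/s.

v ≈ 700 m/s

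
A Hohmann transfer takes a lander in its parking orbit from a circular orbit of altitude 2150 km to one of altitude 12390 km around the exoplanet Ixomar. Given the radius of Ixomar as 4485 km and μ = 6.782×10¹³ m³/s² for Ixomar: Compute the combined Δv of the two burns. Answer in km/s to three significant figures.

r₁ = 4485 + 2150 = 6635.0 km = 6.6350×10⁶ m.
r₂ = 4485 + 12390 = 16875 km = 1.6875×10⁷ m.
Transfer ellipse a_t = (r₁ + r₂)/2 = 1.176×10⁷ m.
At r₁: circular v_c1 = √(μ/r₁) = 3197 m/s; transfer-periapsis v_p = √[μ(2/r₁ − 1/a_t)] = 3831 m/s.
Δv₁ = v_p − v_c1 = 633.5 m/s.
At r₂: circular v_c2 = √(μ/r₂) = 2005 m/s; transfer-apoapsis v_a = √[μ(2/r₂ − 1/a_t)] = 1506 m/s.
Δv₂ = v_c2 − v_a = 498.6 m/s.
Total Δv = Δv₁ + Δv₂ = 1132 m/s = 1.132 km/s.

Δv_total ≈ 1.13 km/s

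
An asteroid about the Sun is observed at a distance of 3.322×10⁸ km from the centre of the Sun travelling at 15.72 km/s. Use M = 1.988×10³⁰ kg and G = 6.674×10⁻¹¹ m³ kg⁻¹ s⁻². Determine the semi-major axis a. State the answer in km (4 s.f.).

μ = GM = 6.674×10⁻¹¹ × 1.988×10³⁰ = 1.327×10²⁰ m³/s².
r = 3.322×10¹¹ m.
Specific orbital energy ε = v²/2 − μ/r = (15720)²/2 − 1.327×10²⁰/3.322×10¹¹ = -2.758×10⁸ J/kg.
Since ε = −μ/(2a), a = −μ/(2ε) = 2.405×10¹¹ m = 2.4050×10⁸ km.

a ≈ 2.405×10⁸ km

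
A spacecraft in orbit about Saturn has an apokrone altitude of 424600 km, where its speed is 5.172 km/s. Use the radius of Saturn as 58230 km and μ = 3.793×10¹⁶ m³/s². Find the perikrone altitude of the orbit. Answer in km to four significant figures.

perikrone altitude ≈ 40840 km

r_a = 58230 + 424600 = 4.8283×10⁵ km = 4.828×10⁸ m.
Specific energy ε = v²/2 − μ/r = -6.518×10⁷ J/kg, so a = −μ/(2ε) = 2.910×10⁸ m.
The apsides satisfy r_p + r_a = 2a, so the perikrone radius is 2a − r_a = 9.907×10⁷ m = 99071 km.
Perikrone altitude = 99071 − 58230 = 40841 km.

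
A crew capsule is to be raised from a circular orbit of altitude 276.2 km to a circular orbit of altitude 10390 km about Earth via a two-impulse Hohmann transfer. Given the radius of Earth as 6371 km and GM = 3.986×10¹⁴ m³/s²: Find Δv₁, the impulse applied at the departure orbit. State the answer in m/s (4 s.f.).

r₁ = 6371 + 276.2 = 6647.2 km = 6.6472×10⁶ m.
r₂ = 6371 + 10390 = 16761 km = 1.6761×10⁷ m.
Transfer ellipse a_t = (r₁ + r₂)/2 = 1.170×10⁷ m.
At r₁: circular v_c1 = √(μ/r₁) = 7744 m/s; transfer-perigee v_p = √[μ(2/r₁ − 1/a_t)] = 9267 m/s.
Δv₁ = v_p − v_c1 = 1523 m/s.

Δv ≈ 1523 m/s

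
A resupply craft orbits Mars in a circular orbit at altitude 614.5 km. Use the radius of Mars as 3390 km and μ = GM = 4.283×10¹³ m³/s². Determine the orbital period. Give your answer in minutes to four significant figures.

r = 3390 + 614.5 = 4004.5 km = 4.0045×10⁶ m.
Kepler's third law: T = 2π√(r³/μ) = 2π√((4.004×10⁶)³ / 4.283×10¹³).
r³/μ = 1.499×10⁶ s², so T = 2π × 1.224×10³ = 7.694×10³ s.
Converting: 7.694×10³ s ÷ 60.00 = 128.2 minutes.

T ≈ 128.2 minutes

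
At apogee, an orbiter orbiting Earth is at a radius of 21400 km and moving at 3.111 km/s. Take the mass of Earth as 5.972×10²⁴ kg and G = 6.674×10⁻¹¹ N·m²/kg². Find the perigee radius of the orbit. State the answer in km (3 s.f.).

perigee radius ≈ 7510 km

μ = GM = 6.674×10⁻¹¹ × 5.972×10²⁴ = 3.986×10¹⁴ m³/s².
r_a = 2.140×10⁷ m.
Specific energy ε = v²/2 − μ/r = -1.379×10⁷ J/kg, so a = −μ/(2ε) = 1.446×10⁷ m.
The apsides satisfy r_p + r_a = 2a, so the perigee radius is 2a − r_a = 7.512×10⁶ m = 7512.0 km.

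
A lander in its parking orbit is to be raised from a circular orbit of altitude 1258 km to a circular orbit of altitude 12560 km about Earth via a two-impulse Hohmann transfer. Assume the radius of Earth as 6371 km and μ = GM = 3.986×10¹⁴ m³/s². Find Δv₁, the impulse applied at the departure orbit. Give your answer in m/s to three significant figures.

Δv ≈ 1400 m/s

r₁ = 6371 + 1258 = 7629.0 km = 7.6290×10⁶ m.
r₂ = 6371 + 12560 = 18931 km = 1.8931×10⁷ m.
Transfer ellipse a_t = (r₁ + r₂)/2 = 1.328×10⁷ m.
At r₁: circular v_c1 = √(μ/r₁) = 7228 m/s; transfer-perigee v_p = √[μ(2/r₁ − 1/a_t)] = 8630 m/s.
Δv₁ = v_p − v_c1 = 1402 m/s.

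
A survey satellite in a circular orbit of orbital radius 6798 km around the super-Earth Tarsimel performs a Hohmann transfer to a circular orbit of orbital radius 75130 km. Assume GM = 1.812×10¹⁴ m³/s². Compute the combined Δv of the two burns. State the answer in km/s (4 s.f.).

r₁ = 6798 km = 6.798×10⁶ m.
r₂ = 75130 km = 7.513×10⁷ m.
Transfer ellipse a_t = (r₁ + r₂)/2 = 4.096×10⁷ m.
At r₁: circular v_c1 = √(μ/r₁) = 5163 m/s; transfer-periapsis v_p = √[μ(2/r₁ − 1/a_t)] = 6992 m/s.
Δv₁ = v_p − v_c1 = 1829 m/s.
At r₂: circular v_c2 = √(μ/r₂) = 1553 m/s; transfer-apoapsis v_a = √[μ(2/r₂ − 1/a_t)] = 632.6 m/s.
Δv₂ = v_c2 − v_a = 920.4 m/s.
Total Δv = Δv₁ + Δv₂ = 2749 m/s = 2.749 km/s.

Δv_total ≈ 2.749 km/s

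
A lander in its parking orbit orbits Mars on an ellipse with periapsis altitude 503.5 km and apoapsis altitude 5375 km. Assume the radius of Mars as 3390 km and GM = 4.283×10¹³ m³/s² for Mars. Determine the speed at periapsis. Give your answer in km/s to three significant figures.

v ≈ 3.90 km/s

r_p = 3390 + 503.5 = 3893.5 km = 3.8935×10⁶ m.
r_a = 3390 + 5375 = 8765.0 km = 8.7650×10⁶ m.
Semi-major axis a = (r_p + r_a)/2 = 6329.2 km = 6.329×10⁶ m.
Vis-viva: v² = μ(2/r − 1/a) = 4.283×10¹³ × (5.137×10⁻⁷ − 1.580×10⁻⁷) = 1.523×10⁷ m²/s².
v = 3903 m/s = 3.903 km/s.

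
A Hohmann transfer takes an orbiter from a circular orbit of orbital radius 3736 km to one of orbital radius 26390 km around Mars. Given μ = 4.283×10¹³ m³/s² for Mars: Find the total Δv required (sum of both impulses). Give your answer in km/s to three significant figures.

Δv_total ≈ 1.74 km/s

r₁ = 3736 km = 3.736×10⁶ m.
r₂ = 26390 km = 2.639×10⁷ m.
Transfer ellipse a_t = (r₁ + r₂)/2 = 1.506×10⁷ m.
At r₁: circular v_c1 = √(μ/r₁) = 3386 m/s; transfer-periapsis v_p = √[μ(2/r₁ − 1/a_t)] = 4482 m/s.
Δv₁ = v_p − v_c1 = 1096 m/s.
At r₂: circular v_c2 = √(μ/r₂) = 1274 m/s; transfer-apoapsis v_a = √[μ(2/r₂ − 1/a_t)] = 634.5 m/s.
Δv₂ = v_c2 − v_a = 639.5 m/s.
Total Δv = Δv₁ + Δv₂ = 1735 m/s = 1.735 km/s.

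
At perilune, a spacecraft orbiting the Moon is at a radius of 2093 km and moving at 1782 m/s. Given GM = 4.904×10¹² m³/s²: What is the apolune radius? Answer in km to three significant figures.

r_p = 2.093×10⁶ m.
Specific energy ε = v²/2 − μ/r = -7.553×10⁵ J/kg, so a = −μ/(2ε) = 3.246×10⁶ m.
The apsides satisfy r_p + r_a = 2a, so the apolune radius is 2a − r_p = 4.400×10⁶ m = 4399.9 km.

apolune radius ≈ 4400 km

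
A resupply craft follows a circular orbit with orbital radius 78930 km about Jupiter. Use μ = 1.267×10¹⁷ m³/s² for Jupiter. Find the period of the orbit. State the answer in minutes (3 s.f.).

T ≈ 206 minutes

r = 78930 km = 7.893×10⁷ m.
Kepler's third law: T = 2π√(r³/μ) = 2π√((7.893×10⁷)³ / 1.267×10¹⁷).
r³/μ = 3.881×10⁶ s², so T = 2π × 1.970×10³ = 1.238×10⁴ s.
Converting: 1.238×10⁴ s ÷ 60.00 = 206.3 minutes.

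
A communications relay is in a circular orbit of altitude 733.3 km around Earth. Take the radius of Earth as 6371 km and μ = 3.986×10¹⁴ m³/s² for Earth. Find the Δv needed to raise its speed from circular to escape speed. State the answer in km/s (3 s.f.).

Δv ≈ 3.10 km/s

r = 6371 + 733.3 = 7104.3 km = 7.1043×10⁶ m.
Circular speed v_c = √(μ/r) = 7490 m/s.
Escape speed v_esc = √(2μ/r) = √2 × v_c = 10590 m/s.
Δv = v_esc − v_c = 3103 m/s = 3.103 km/s.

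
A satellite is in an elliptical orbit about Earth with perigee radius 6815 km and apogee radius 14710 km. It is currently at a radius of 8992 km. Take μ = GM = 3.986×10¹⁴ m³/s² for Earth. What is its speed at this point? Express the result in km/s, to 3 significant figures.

v ≈ 7.18 km/s

Semi-major axis a = (r_p + r_a)/2 = 10762 km = 1.076×10⁷ m.
Vis-viva: v² = μ(2/r − 1/a) = 3.986×10¹⁴ × (2.224×10⁻⁷ − 9.292×10⁻⁸) = 5.162×10⁷ m²/s².
v = 7185 m/s = 7.185 km/s.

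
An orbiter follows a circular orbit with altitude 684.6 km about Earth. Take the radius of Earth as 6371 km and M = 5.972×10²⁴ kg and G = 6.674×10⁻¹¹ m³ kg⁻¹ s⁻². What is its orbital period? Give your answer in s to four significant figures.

T ≈ 5898 s

μ = GM = 6.674×10⁻¹¹ × 5.972×10²⁴ = 3.986×10¹⁴ m³/s².
r = 6371 + 684.6 = 7055.6 km = 7.0556×10⁶ m.
Kepler's third law: T = 2π√(r³/μ) = 2π√((7.056×10⁶)³ / 3.986×10¹⁴).
r³/μ = 8.812×10⁵ s², so T = 2π × 9.387×10² = 5.898×10³ s.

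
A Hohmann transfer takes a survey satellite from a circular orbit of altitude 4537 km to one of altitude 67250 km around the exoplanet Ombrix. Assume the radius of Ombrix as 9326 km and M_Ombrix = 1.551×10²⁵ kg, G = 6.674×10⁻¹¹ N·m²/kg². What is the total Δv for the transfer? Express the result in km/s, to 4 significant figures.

Δv_total ≈ 4.245 km/s

μ = GM = 6.674×10⁻¹¹ × 1.551×10²⁵ = 1.035×10¹⁵ m³/s².
r₁ = 9326 + 4537 = 13863 km = 1.3863×10⁷ m.
r₂ = 9326 + 67250 = 76576 km = 7.6576×10⁷ m.
Transfer ellipse a_t = (r₁ + r₂)/2 = 4.522×10⁷ m.
At r₁: circular v_c1 = √(μ/r₁) = 8641 m/s; transfer-periapsis v_p = √[μ(2/r₁ − 1/a_t)] = 11240 m/s.
Δv₁ = v_p − v_c1 = 2604 m/s.
At r₂: circular v_c2 = √(μ/r₂) = 3677 m/s; transfer-apoapsis v_a = √[μ(2/r₂ − 1/a_t)] = 2036 m/s.
Δv₂ = v_c2 − v_a = 1641 m/s.
Total Δv = Δv₁ + Δv₂ = 4245 m/s = 4.245 km/s.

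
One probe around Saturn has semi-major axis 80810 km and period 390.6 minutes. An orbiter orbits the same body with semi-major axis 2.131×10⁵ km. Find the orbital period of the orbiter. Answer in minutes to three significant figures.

T₂ ≈ 1670 minutes

Kepler's third law: T² ∝ a³, so T₂ = T₁ (a₂/a₁)^(3/2).
a₂/a₁ = 2.637, (a₂/a₁)^(3/2) = 4.282.
T₂ = 390.6 × 4.282 = 1673 minutes.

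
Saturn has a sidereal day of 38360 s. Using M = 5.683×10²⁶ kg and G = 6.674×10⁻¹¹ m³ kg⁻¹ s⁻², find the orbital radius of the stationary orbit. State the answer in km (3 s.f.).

r_sync ≈ 1.12×10⁵ km

μ = GM = 6.674×10⁻¹¹ × 5.683×10²⁶ = 3.793×10¹⁶ m³/s².
A synchronous orbit has period T, so by Kepler's third law a = (μT²/4π²)^(1/3).
μT²/4π² = 3.793×10¹⁶ × (3.836×10⁴)² / 39.48 = 1.414×10²⁴ m³.
a = 1.122×10⁸ m = 1.1223×10⁵ km.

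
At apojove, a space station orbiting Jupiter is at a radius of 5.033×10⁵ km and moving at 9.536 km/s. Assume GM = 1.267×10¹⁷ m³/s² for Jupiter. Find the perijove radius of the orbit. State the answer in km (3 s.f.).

r_a = 5.033×10⁸ m.
Specific energy ε = v²/2 − μ/r = -2.063×10⁸ J/kg, so a = −μ/(2ε) = 3.071×10⁸ m.
The apsides satisfy r_p + r_a = 2a, so the perijove radius is 2a − r_a = 1.109×10⁸ m = 1.1094×10⁵ km.

perijove radius ≈ 1.11×10⁵ km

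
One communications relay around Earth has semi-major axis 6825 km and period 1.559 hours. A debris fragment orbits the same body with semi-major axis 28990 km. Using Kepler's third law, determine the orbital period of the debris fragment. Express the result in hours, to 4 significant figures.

Kepler's third law: T² ∝ a³, so T₂ = T₁ (a₂/a₁)^(3/2).
a₂/a₁ = 4.248, (a₂/a₁)^(3/2) = 8.754.
T₂ = 1.559 × 8.754 = 13.65 hours.

T₂ ≈ 13.65 hours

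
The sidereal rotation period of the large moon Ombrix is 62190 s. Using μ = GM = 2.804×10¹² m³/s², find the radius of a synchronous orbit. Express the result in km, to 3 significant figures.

r_sync ≈ 6500 km

A synchronous orbit has period T, so by Kepler's third law a = (μT²/4π²)^(1/3).
μT²/4π² = 2.804×10¹² × (6.219×10⁴)² / 39.48 = 2.747×10²⁰ m³.
a = 6.501×10⁶ m = 6500.6 km.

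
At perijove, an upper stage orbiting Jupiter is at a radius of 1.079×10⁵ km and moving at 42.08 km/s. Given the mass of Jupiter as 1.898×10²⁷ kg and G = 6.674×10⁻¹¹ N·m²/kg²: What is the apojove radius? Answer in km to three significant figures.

apojove radius ≈ 3.31×10⁵ km

μ = GM = 6.674×10⁻¹¹ × 1.898×10²⁷ = 1.267×10¹⁷ m³/s².
r_p = 1.079×10⁸ m.
Specific energy ε = v²/2 − μ/r = -2.886×10⁸ J/kg, so a = −μ/(2ε) = 2.194×10⁸ m.
The apsides satisfy r_p + r_a = 2a, so the apojove radius is 2a − r_p = 3.310×10⁸ m = 3.3099×10⁵ km.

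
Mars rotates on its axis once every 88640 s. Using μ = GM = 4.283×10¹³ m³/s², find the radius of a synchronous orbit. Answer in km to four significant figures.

r_sync ≈ 20430 km

A synchronous orbit has period T, so by Kepler's third law a = (μT²/4π²)^(1/3).
μT²/4π² = 4.283×10¹³ × (8.864×10⁴)² / 39.48 = 8.524×10²¹ m³.
a = 2.043×10⁷ m = 20428 km.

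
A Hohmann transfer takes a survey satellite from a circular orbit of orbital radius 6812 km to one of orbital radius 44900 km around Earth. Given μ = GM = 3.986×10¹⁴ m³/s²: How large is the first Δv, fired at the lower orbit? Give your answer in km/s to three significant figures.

r₁ = 6812 km = 6.812×10⁶ m.
r₂ = 44900 km = 4.490×10⁷ m.
Transfer ellipse a_t = (r₁ + r₂)/2 = 2.586×10⁷ m.
At r₁: circular v_c1 = √(μ/r₁) = 7649 m/s; transfer-perigee v_p = √[μ(2/r₁ − 1/a_t)] = 10080 m/s.
Δv₁ = v_p − v_c1 = 2431 m/s.
= 2.431 km/s.

Δv ≈ 2.43 km/s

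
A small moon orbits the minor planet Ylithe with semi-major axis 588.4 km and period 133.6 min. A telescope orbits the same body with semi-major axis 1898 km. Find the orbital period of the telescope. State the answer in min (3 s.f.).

T₂ ≈ 774 min

Kepler's third law: T² ∝ a³, so T₂ = T₁ (a₂/a₁)^(3/2).
a₂/a₁ = 3.226, (a₂/a₁)^(3/2) = 5.793.
T₂ = 133.6 × 5.793 = 774.0 min.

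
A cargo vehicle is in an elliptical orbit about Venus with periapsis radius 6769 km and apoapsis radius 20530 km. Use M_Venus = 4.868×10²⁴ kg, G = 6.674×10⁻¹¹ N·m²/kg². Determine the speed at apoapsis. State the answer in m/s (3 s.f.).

μ = GM = 6.674×10⁻¹¹ × 4.868×10²⁴ = 3.249×10¹⁴ m³/s².
Semi-major axis a = (r_p + r_a)/2 = 13650 km = 1.365×10⁷ m.
Vis-viva: v² = μ(2/r − 1/a) = 3.249×10¹⁴ × (9.742×10⁻⁸ − 7.326×10⁻⁸) = 7.848×10⁶ m²/s².
v = 2801 m/s.

v ≈ 2800 m/s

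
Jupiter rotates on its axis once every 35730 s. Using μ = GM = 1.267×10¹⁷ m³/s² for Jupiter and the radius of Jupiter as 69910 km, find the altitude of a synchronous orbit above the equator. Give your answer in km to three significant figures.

A synchronous orbit has period T, so by Kepler's third law a = (μT²/4π²)^(1/3).
μT²/4π² = 1.267×10¹⁷ × (3.573×10⁴)² / 39.48 = 4.097×10²⁴ m³.
a = 1.600×10⁸ m = 1.6002×10⁵ km.
Altitude h = a − R = 1.6002×10⁵ − 69910 = 90105 km.

h_sync ≈ 90100 km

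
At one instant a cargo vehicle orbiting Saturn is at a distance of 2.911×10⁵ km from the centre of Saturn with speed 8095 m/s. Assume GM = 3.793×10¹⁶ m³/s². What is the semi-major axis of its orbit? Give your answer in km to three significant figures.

a ≈ 1.94×10⁵ km

r = 2.911×10⁸ m.
Specific orbital energy ε = v²/2 − μ/r = (8095)²/2 − 3.793×10¹⁶/2.911×10⁸ = -9.753×10⁷ J/kg.
Since ε = −μ/(2a), a = −μ/(2ε) = 1.944×10⁸ m = 1.9444×10⁵ km.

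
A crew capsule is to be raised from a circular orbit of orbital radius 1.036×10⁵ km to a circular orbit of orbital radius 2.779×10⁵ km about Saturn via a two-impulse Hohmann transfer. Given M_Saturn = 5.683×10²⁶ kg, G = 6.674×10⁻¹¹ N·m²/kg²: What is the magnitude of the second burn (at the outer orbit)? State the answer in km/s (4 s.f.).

Δv ≈ 3.073 km/s

μ = GM = 6.674×10⁻¹¹ × 5.683×10²⁶ = 3.793×10¹⁶ m³/s².
r₁ = 1.036×10⁵ km = 1.036×10⁸ m.
r₂ = 2.779×10⁵ km = 2.779×10⁸ m.
Transfer ellipse a_t = (r₁ + r₂)/2 = 1.908×10⁸ m.
At r₁: circular v_c1 = √(μ/r₁) = 19130 m/s; transfer-perikrone v_p = √[μ(2/r₁ − 1/a_t)] = 23090 m/s.
At r₂: circular v_c2 = √(μ/r₂) = 11680 m/s; transfer-apokrone v_a = √[μ(2/r₂ − 1/a_t)] = 8610 m/s.
Δv₂ = v_c2 − v_a = 3073 m/s.
= 3.073 km/s.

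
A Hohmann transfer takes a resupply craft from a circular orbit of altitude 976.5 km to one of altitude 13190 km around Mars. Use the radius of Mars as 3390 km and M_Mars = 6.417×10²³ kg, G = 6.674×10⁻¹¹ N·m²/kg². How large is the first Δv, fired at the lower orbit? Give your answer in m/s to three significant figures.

μ = GM = 6.674×10⁻¹¹ × 6.417×10²³ = 4.283×10¹³ m³/s².
r₁ = 3390 + 976.5 = 4366.5 km = 4.3665×10⁶ m.
r₂ = 3390 + 13190 = 16580 km = 1.6580×10⁷ m.
Transfer ellipse a_t = (r₁ + r₂)/2 = 1.047×10⁷ m.
At r₁: circular v_c1 = √(μ/r₁) = 3132 m/s; transfer-periapsis v_p = √[μ(2/r₁ − 1/a_t)] = 3940 m/s.
Δv₁ = v_p − v_c1 = 808.6 m/s.

Δv ≈ 809 m/s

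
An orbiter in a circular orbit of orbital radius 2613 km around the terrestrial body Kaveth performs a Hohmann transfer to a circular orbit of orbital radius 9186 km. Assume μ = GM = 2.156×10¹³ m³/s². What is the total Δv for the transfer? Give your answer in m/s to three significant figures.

r₁ = 2613 km = 2.613×10⁶ m.
r₂ = 9186 km = 9.186×10⁶ m.
Transfer ellipse a_t = (r₁ + r₂)/2 = 5.900×10⁶ m.
At r₁: circular v_c1 = √(μ/r₁) = 2872 m/s; transfer-periapsis v_p = √[μ(2/r₁ − 1/a_t)] = 3584 m/s.
Δv₁ = v_p − v_c1 = 711.9 m/s.
At r₂: circular v_c2 = √(μ/r₂) = 1532 m/s; transfer-apoapsis v_a = √[μ(2/r₂ − 1/a_t)] = 1020 m/s.
Δv₂ = v_c2 − v_a = 512.4 m/s.
Total Δv = Δv₁ + Δv₂ = 1224 m/s.

Δv_total ≈ 1220 m/s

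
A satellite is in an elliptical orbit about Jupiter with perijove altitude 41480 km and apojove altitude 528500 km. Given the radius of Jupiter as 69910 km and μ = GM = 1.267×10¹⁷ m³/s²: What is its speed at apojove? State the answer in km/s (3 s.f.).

r_p = 69910 + 41480 = 111390 km = 1.1139×10⁸ m.
r_a = 69910 + 528500 = 598410 km = 5.9841×10⁸ m.
Semi-major axis a = (r_p + r_a)/2 = 3.5490×10⁵ km = 3.549×10⁸ m.
Vis-viva: v² = μ(2/r − 1/a) = 1.267×10¹⁷ × (3.342×10⁻⁹ − 2.818×10⁻⁹) = 6.645×10⁷ m²/s².
v = 8152 m/s = 8.152 km/s.

v ≈ 8.15 km/s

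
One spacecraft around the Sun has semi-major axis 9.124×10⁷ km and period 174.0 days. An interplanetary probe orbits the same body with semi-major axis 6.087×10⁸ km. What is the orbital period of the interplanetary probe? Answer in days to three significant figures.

T₂ ≈ 3000 days

Kepler's third law: T² ∝ a³, so T₂ = T₁ (a₂/a₁)^(3/2).
a₂/a₁ = 6.671, (a₂/a₁)^(3/2) = 17.23.
T₂ = 174.0 × 17.23 = 2998 days.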